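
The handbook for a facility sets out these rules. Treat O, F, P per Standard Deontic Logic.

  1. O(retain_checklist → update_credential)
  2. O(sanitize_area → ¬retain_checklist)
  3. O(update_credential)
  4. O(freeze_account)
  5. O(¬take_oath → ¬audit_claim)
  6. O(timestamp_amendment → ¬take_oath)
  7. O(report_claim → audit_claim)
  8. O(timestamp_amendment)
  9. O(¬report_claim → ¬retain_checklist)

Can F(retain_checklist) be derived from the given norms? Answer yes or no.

From premise 8 we have O(timestamp_amendment).
With premise 6, O(timestamp_amendment → ¬take_oath), the K-axiom yields O(¬take_oath).
With premise 5, O(¬take_oath → ¬audit_claim), the K-axiom yields O(¬audit_claim).
Premise 7 is O(report_claim → audit_claim); contrapositively O(¬audit_claim → ¬report_claim). Since O(¬audit_claim) holds, K gives O(¬report_claim).
From O(¬report_claim) and premise 9, O(¬report_claim → ¬retain_checklist), we obtain O(¬retain_checklist).
Premises 1, 2, 3, 4 do not contribute to this derivation.
So O(¬retain_checklist) holds, i.e. F(retain_checklist). The claim follows.

Yes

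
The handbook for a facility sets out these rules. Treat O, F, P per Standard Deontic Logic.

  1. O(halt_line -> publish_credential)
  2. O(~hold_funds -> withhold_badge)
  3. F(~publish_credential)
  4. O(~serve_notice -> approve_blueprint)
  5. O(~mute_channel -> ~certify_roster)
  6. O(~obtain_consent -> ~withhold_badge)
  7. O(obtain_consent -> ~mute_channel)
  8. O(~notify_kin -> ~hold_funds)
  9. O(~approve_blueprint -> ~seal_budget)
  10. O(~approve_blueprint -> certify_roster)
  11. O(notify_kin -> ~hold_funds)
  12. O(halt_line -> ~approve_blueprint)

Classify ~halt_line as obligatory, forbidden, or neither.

Premises 11 and 8 cover both cases: O(notify_kin -> ~hold_funds) and O(~notify_kin -> ~hold_funds). Since notify_kin ∨ ~notify_kin is a tautology, O(~hold_funds) follows.
Premise 2 is O(~hold_funds -> withhold_badge); since O(~hold_funds), deontic closure gives O(withhold_badge).
Premise 6 is O(~obtain_consent -> ~withhold_badge); contrapositively O(withhold_badge -> obtain_consent). Since O(withhold_badge) holds, K gives O(obtain_consent).
Applying K to premise 7 (O(obtain_consent -> ~mute_channel)) and O(obtain_consent) yields O(~mute_channel).
Premise 5 is O(~mute_channel -> ~certify_roster); since O(~mute_channel), deontic closure gives O(~certify_roster).
Premise 10, O(~approve_blueprint -> certify_roster), contraposes to O(~certify_roster -> approve_blueprint); with O(~certify_roster) we get O(approve_blueprint).
The contrapositive of premise 12 (O(halt_line -> ~approve_blueprint)) is O(approve_blueprint -> ~halt_line), and O(approve_blueprint) is already established, so O(~halt_line).
Premises 1, 3, 4, 9 do not contribute to this derivation.
Hence ~halt_line is obligatory.

Obligatory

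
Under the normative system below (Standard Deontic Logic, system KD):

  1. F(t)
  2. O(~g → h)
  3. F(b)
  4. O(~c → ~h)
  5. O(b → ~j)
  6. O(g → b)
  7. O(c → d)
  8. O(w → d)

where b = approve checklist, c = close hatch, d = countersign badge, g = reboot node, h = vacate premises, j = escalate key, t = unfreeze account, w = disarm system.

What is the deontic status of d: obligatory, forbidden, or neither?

F(b) at premise 3 means O(~b).
Premise 6, O(g → b), contraposes to O(~b → ~g); with O(~b) we get O(~g).
From O(~g) and premise 2, O(~g → h), we obtain O(h).
Premise 4 is O(~c → ~h); contrapositively O(h → c). Since O(h) holds, K gives O(c).
From O(c) and premise 7, O(c → d), we obtain O(d).
Premises 1, 5, 8 do not contribute to this derivation.
Hence d is obligatory.

Obligatory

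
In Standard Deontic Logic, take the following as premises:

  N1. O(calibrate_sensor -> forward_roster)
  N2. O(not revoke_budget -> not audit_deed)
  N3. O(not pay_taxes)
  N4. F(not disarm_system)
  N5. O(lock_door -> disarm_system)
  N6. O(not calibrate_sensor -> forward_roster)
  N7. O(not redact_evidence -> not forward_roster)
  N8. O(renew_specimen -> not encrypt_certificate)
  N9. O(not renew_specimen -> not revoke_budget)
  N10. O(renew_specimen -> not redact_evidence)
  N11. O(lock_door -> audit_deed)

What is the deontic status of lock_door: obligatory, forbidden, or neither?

Premises 1 and 6 are O(calibrate_sensor -> forward_roster) and O(not calibrate_sensor -> forward_roster); every ideal world satisfies calibrate_sensor or not calibrate_sensor, so in either case forward_roster holds — hence O(forward_roster).
Premise 7, O(not redact_evidence -> not forward_roster), contraposes to O(forward_roster -> redact_evidence); with O(forward_roster) we get O(redact_evidence).
Premise 10 is O(renew_specimen -> not redact_evidence); contrapositively O(redact_evidence -> not renew_specimen). Since O(redact_evidence) holds, K gives O(not renew_specimen).
With premise 9, O(not renew_specimen -> not revoke_budget), the K-axiom yields O(not revoke_budget).
With premise 2, O(not revoke_budget -> not audit_deed), the K-axiom yields O(not audit_deed).
Premise 11, O(lock_door -> audit_deed), contraposes to O(not audit_deed -> not lock_door); with O(not audit_deed) we get O(not lock_door).
Premises 3, 4, 5, 8 do not contribute to this derivation.
Thus O(not lock_door), which is F(lock_door): lock_door is forbidden.

Forbidden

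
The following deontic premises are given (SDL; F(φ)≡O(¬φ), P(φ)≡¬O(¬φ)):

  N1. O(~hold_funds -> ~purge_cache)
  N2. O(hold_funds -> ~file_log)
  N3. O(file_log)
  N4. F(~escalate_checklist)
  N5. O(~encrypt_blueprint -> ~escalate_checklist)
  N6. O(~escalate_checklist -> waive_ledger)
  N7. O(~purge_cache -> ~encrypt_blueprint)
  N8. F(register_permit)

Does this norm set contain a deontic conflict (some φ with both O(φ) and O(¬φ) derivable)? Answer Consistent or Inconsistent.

Premise 4, F(~escalate_checklist), is equivalent to O(escalate_checklist).
The contrapositive of premise 5 (O(~encrypt_blueprint -> ~escalate_checklist)) is O(escalate_checklist -> encrypt_blueprint), and O(escalate_checklist) is already established, so O(encrypt_blueprint).
Premise 7, O(~purge_cache -> ~encrypt_blueprint), contraposes to O(encrypt_blueprint -> purge_cache); with O(encrypt_blueprint) we get O(purge_cache).
Premise 1 is O(~hold_funds -> ~purge_cache); contrapositively O(purge_cache -> hold_funds). Since O(purge_cache) holds, K gives O(hold_funds).
Applying K to premise 2 (O(hold_funds -> ~file_log)) and O(hold_funds) yields O(~file_log).
But premise 3 directly asserts O(file_log).
We now have both O(~file_log) and O(file_log) — file_log is simultaneously obligatory and forbidden, violating the D-axiom.

Inconsistent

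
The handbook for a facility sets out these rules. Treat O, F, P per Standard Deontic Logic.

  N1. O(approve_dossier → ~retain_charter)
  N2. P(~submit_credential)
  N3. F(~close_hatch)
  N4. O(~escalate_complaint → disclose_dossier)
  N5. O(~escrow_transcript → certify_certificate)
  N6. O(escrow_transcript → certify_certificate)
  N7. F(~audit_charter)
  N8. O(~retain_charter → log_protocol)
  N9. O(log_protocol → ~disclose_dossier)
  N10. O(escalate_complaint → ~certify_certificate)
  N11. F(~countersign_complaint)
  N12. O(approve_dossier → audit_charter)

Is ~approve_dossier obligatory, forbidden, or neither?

Obligatory

By case analysis on escrow_transcript: premise 6 gives O(escrow_transcript → certify_certificate) and premise 5 gives O(~escrow_transcript → certify_certificate), so O(certify_certificate) either way.
Premise 10 is O(escalate_complaint → ~certify_certificate); contrapositively O(certify_certificate → ~escalate_complaint). Since O(certify_certificate) holds, K gives O(~escalate_complaint).
Premise 4 is O(~escalate_complaint → disclose_dossier); since O(~escalate_complaint), deontic closure gives O(disclose_dossier).
Premise 9, O(log_protocol → ~disclose_dossier), contraposes to O(disclose_dossier → ~log_protocol); with O(disclose_dossier) we get O(~log_protocol).
The contrapositive of premise 8 (O(~retain_charter → log_protocol)) is O(~log_protocol → retain_charter), and O(~log_protocol) is already established, so O(retain_charter).
Premise 1 is O(approve_dossier → ~retain_charter); contrapositively O(retain_charter → ~approve_dossier). Since O(retain_charter) holds, K gives O(~approve_dossier).
Premises 2, 3, 7, 11, 12 do not contribute to this derivation.
Hence ~approve_dossier is obligatory.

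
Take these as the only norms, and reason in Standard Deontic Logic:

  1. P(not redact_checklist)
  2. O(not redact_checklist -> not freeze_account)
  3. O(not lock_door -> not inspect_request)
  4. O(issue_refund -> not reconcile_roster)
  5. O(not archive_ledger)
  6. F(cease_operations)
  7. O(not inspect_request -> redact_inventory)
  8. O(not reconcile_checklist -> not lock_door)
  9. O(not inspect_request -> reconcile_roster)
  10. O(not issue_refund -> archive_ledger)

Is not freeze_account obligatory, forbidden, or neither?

Neither

Premise 2 is O(not redact_checklist -> not freeze_account), but O(not redact_checklist) is not derivable from the premises (the permission P(not redact_checklist) asserts only not O(redact_checklist), not O(not redact_checklist)), so it does not yield O(not freeze_account).
No premise or chain of K-axiom applications forces O(not freeze_account), and none forces O(freeze_account). So not freeze_account is neither obligatory nor forbidden under these norms.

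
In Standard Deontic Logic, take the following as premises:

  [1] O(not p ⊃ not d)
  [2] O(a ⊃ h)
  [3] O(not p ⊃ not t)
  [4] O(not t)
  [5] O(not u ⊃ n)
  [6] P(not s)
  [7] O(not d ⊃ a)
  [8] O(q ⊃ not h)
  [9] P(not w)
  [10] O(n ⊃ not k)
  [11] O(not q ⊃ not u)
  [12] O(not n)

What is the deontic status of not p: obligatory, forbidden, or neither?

Premise 12 gives O(not n).
Premise 5, O(not u ⊃ n), contraposes to O(not n ⊃ u); with O(not n) we get O(u).
Premise 11, O(not q ⊃ not u), contraposes to O(u ⊃ q); with O(u) we get O(q).
With premise 8, O(q ⊃ not h), the K-axiom yields O(not h).
Premise 2, O(a ⊃ h), contraposes to O(not h ⊃ not a); with O(not h) we get O(not a).
Premise 7 is O(not d ⊃ a); contrapositively O(not a ⊃ d). Since O(not a) holds, K gives O(d).
Premise 1 is O(not p ⊃ not d); contrapositively O(d ⊃ p). Since O(d) holds, K gives O(p).
Premises 3, 4, 6, 9, 10 do not contribute to this derivation.
Thus O(p), which is F(not p): not p is forbidden.

Forbidden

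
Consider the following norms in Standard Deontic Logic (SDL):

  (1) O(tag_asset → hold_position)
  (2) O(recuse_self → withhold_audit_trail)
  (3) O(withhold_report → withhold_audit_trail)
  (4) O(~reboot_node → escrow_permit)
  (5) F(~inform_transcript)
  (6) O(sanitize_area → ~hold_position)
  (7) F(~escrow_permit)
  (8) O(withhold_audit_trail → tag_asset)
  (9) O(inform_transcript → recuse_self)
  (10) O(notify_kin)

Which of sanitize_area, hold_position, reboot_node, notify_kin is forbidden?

sanitize_area

Premise 5, F(~inform_transcript), is equivalent to O(inform_transcript).
Premise 9 is O(inform_transcript → recuse_self); since O(inform_transcript), deontic closure gives O(recuse_self).
Premise 2 is O(recuse_self → withhold_audit_trail); since O(recuse_self), deontic closure gives O(withhold_audit_trail).
Applying K to premise 8 (O(withhold_audit_trail → tag_asset)) and O(withhold_audit_trail) yields O(tag_asset).
From O(tag_asset) and premise 1, O(tag_asset → hold_position), we obtain O(hold_position).
Premise 6, O(sanitize_area → ~hold_position), contraposes to O(hold_position → ~sanitize_area); with O(hold_position) we get O(~sanitize_area).
So O(~sanitize_area) holds, i.e. sanitize_area is forbidden. None of the other listed options is forbidden under the premises.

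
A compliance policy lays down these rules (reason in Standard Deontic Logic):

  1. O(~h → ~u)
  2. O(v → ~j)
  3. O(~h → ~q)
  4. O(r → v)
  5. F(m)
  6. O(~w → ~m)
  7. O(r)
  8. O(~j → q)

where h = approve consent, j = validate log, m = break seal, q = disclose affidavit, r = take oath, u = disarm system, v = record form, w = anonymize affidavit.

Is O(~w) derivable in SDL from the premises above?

No

Premise 6 is O(~w → ~m); even if O(~m) held, inferring O(~w) would be affirming the consequent — invalid.
No other premise forces O(~w). An ideal world satisfying every premise can still have ~w false, so O(~w) is not derivable.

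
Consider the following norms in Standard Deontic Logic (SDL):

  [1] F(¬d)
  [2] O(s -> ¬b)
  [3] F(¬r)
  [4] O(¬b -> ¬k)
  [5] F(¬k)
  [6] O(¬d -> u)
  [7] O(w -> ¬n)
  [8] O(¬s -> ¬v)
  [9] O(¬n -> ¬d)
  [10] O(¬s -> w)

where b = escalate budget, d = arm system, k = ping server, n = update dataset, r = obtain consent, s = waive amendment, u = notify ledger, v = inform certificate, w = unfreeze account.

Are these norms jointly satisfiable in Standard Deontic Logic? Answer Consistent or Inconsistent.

Inconsistent

Premise 1, F(¬d), is equivalent to O(d).
Premise 9 is O(¬n -> ¬d); contrapositively O(d -> n). Since O(d) holds, K gives O(n).
The contrapositive of premise 7 (O(w -> ¬n)) is O(n -> ¬w), and O(n) is already established, so O(¬w).
Premise 10 is O(¬s -> w); contrapositively O(¬w -> s). Since O(¬w) holds, K gives O(s).
Applying K to premise 2 (O(s -> ¬b)) and O(s) yields O(¬b).
With premise 4, O(¬b -> ¬k), the K-axiom yields O(¬k).
However, F(¬k) at premise 5 amounts to O(k).
We now have both O(¬k) and O(k) — k is simultaneously obligatory and forbidden, violating the D-axiom.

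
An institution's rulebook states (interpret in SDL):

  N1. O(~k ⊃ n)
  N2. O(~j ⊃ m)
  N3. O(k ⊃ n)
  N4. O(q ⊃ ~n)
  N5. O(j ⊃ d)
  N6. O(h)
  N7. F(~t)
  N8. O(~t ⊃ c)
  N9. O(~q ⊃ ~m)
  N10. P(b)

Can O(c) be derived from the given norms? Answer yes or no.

Premise 8 is O(~t ⊃ c), but O(~t) is not derivable from the premises, so it does not yield O(c).
No other premise forces O(c). An ideal world satisfying every premise can still have c false, so O(c) is not derivable.

No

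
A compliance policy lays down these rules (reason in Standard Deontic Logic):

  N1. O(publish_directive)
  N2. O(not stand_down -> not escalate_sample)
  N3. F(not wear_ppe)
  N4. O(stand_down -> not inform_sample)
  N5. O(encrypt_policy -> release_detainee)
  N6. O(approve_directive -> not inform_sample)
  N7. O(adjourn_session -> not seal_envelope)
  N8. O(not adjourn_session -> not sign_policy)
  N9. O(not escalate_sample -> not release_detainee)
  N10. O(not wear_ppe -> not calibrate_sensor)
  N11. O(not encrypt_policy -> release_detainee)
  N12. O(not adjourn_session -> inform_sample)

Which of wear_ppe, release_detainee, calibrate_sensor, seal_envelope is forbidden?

Premises 11 and 5 cover both cases: O(not encrypt_policy -> release_detainee) and O(encrypt_policy -> release_detainee). Since not encrypt_policy ∨ encrypt_policy is a tautology, O(release_detainee) follows.
Premise 9, O(not escalate_sample -> not release_detainee), contraposes to O(release_detainee -> escalate_sample); with O(release_detainee) we get O(escalate_sample).
The contrapositive of premise 2 (O(not stand_down -> not escalate_sample)) is O(escalate_sample -> stand_down), and O(escalate_sample) is already established, so O(stand_down).
With premise 4, O(stand_down -> not inform_sample), the K-axiom yields O(not inform_sample).
The contrapositive of premise 12 (O(not adjourn_session -> inform_sample)) is O(not inform_sample -> adjourn_session), and O(not inform_sample) is already established, so O(adjourn_session).
With premise 7, O(adjourn_session -> not seal_envelope), the K-axiom yields O(not seal_envelope).
So O(not seal_envelope) holds, i.e. seal_envelope is forbidden. None of the other listed options is forbidden under the premises.

seal_envelope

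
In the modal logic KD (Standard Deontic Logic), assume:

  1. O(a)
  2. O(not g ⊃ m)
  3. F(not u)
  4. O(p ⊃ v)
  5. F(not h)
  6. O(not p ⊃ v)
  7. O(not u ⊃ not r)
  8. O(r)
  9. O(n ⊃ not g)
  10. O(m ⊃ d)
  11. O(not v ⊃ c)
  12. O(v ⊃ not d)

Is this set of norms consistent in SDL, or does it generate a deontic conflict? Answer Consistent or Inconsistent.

Consistent

Premise 7 is O(not u ⊃ not r), but O(not u) is not derivable from the premises, so it does not yield O(not r).
So O(not r) is not derivable, and the apparent clash with O(r) does not arise.
A world satisfying every obligation exists (e.g. a=true, c=false, d=false, g=true, h=true, m=false, n=false, p=false, r=true, u=true, v=true); no atom is both obligatory and forbidden, so the set is consistent.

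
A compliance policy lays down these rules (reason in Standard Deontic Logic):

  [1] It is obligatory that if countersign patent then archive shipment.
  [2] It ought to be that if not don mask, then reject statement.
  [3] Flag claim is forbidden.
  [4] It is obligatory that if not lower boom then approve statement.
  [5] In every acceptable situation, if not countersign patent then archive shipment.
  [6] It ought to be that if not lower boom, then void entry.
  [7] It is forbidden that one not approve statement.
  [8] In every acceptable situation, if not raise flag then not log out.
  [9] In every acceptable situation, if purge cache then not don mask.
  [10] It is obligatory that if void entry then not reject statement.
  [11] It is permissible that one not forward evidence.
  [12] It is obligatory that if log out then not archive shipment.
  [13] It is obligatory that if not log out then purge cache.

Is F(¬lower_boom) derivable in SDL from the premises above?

Yes

Premises 5 and 1 cover both cases: O(¬countersign_patent → archive_shipment) and O(countersign_patent → archive_shipment). Since ¬countersign_patent ∨ countersign_patent is a tautology, O(archive_shipment) follows.
Premise 12 is O(log_out → ¬archive_shipment); contrapositively O(archive_shipment → ¬log_out). Since O(archive_shipment) holds, K gives O(¬log_out).
Premise 13 is O(¬log_out → purge_cache); since O(¬log_out), deontic closure gives O(purge_cache).
Premise 9 is O(purge_cache → ¬don_mask); since O(purge_cache), deontic closure gives O(¬don_mask).
Applying K to premise 2 (O(¬don_mask → reject_statement)) and O(¬don_mask) yields O(reject_statement).
Premise 10 is O(void_entry → ¬reject_statement); contrapositively O(reject_statement → ¬void_entry). Since O(reject_statement) holds, K gives O(¬void_entry).
The contrapositive of premise 6 (O(¬lower_boom → void_entry)) is O(¬void_entry → lower_boom), and O(¬void_entry) is already established, so O(lower_boom).
Premises 3, 4, 7, 8, 11 do not contribute to this derivation.
So O(lower_boom) holds, i.e. F(¬lower_boom). The claim follows.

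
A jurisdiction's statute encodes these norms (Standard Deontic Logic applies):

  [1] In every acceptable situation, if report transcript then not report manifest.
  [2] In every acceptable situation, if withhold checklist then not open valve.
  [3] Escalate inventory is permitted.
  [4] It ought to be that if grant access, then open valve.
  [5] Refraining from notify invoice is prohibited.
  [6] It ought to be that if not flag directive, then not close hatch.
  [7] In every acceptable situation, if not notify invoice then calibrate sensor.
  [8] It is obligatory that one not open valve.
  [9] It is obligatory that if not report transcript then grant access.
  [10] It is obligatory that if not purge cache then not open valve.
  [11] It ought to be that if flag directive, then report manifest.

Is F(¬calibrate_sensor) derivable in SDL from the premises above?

Premise 7 is O(¬notify_invoice → calibrate_sensor), but O(¬notify_invoice) is not derivable from the premises, so it does not yield O(calibrate_sensor).
No other premise forces O(calibrate_sensor). An ideal world satisfying every premise can still have ¬calibrate_sensor true, so F(¬calibrate_sensor) is not derivable.

No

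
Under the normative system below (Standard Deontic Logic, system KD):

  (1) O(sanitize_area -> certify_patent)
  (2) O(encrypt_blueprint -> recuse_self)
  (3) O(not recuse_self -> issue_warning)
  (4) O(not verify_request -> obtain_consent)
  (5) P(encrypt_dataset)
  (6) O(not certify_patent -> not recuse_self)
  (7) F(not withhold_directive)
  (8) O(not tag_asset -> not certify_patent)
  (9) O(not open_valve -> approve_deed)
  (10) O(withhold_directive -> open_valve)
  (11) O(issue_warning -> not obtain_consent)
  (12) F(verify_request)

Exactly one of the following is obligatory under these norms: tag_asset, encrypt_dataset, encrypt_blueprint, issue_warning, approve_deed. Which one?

tag_asset

Premise 12 is F(verify_request), i.e. O(not verify_request).
With premise 4, O(not verify_request -> obtain_consent), the K-axiom yields O(obtain_consent).
Premise 11, O(issue_warning -> not obtain_consent), contraposes to O(obtain_consent -> not issue_warning); with O(obtain_consent) we get O(not issue_warning).
The contrapositive of premise 3 (O(not recuse_self -> issue_warning)) is O(not issue_warning -> recuse_self), and O(not issue_warning) is already established, so O(recuse_self).
The contrapositive of premise 6 (O(not certify_patent -> not recuse_self)) is O(recuse_self -> certify_patent), and O(recuse_self) is already established, so O(certify_patent).
Premise 8, O(not tag_asset -> not certify_patent), contraposes to O(certify_patent -> tag_asset); with O(certify_patent) we get O(tag_asset).
So O(tag_asset) holds — tag_asset is obligatory. None of the other listed options is made obligatory by any chain of premises.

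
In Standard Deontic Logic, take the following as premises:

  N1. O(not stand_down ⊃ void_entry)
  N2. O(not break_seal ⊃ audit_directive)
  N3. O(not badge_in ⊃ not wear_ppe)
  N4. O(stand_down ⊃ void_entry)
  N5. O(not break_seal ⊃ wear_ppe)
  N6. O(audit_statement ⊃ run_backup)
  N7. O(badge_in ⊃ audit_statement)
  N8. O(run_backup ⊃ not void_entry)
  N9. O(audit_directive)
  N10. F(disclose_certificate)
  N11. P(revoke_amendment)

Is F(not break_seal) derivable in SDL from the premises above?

Yes

Premises 1 and 4 cover both cases: O(not stand_down ⊃ void_entry) and O(stand_down ⊃ void_entry). Since not stand_down ∨ stand_down is a tautology, O(void_entry) follows.
Premise 8, O(run_backup ⊃ not void_entry), contraposes to O(void_entry ⊃ not run_backup); with O(void_entry) we get O(not run_backup).
The contrapositive of premise 6 (O(audit_statement ⊃ run_backup)) is O(not run_backup ⊃ not audit_statement), and O(not run_backup) is already established, so O(not audit_statement).
The contrapositive of premise 7 (O(badge_in ⊃ audit_statement)) is O(not audit_statement ⊃ not badge_in), and O(not audit_statement) is already established, so O(not badge_in).
Applying K to premise 3 (O(not badge_in ⊃ not wear_ppe)) and O(not badge_in) yields O(not wear_ppe).
Premise 5, O(not break_seal ⊃ wear_ppe), contraposes to O(not wear_ppe ⊃ break_seal); with O(not wear_ppe) we get O(break_seal).
Premises 2, 9, 10, 11 do not contribute to this derivation.
So O(break_seal) holds, i.e. F(not break_seal). The claim follows.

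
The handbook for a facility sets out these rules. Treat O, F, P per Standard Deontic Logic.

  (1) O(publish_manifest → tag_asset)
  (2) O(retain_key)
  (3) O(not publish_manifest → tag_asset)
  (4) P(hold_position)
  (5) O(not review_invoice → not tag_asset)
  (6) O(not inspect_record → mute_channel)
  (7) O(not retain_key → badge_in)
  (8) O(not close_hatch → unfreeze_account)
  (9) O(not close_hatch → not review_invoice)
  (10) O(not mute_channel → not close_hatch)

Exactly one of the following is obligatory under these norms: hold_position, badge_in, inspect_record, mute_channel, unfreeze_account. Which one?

mute_channel

Premises 3 and 1 are O(not publish_manifest → tag_asset) and O(publish_manifest → tag_asset); every ideal world satisfies not publish_manifest or publish_manifest, so in either case tag_asset holds — hence O(tag_asset).
Premise 5 is O(not review_invoice → not tag_asset); contrapositively O(tag_asset → review_invoice). Since O(tag_asset) holds, K gives O(review_invoice).
The contrapositive of premise 9 (O(not close_hatch → not review_invoice)) is O(review_invoice → close_hatch), and O(review_invoice) is already established, so O(close_hatch).
The contrapositive of premise 10 (O(not mute_channel → not close_hatch)) is O(close_hatch → mute_channel), and O(close_hatch) is already established, so O(mute_channel).
So O(mute_channel) holds — mute_channel is obligatory. None of the other listed options is made obligatory by any chain of premises.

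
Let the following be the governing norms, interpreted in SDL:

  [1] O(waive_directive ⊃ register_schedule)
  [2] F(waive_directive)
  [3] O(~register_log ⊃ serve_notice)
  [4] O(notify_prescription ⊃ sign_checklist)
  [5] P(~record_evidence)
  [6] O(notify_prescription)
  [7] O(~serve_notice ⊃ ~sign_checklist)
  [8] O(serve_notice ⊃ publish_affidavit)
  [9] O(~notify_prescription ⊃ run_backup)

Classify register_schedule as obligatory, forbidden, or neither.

Neither

Premise 1 is O(waive_directive ⊃ register_schedule), but O(waive_directive) is not derivable from the premises, so it does not yield O(register_schedule).
No premise or chain of K-axiom applications forces O(register_schedule), and none forces O(~register_schedule). So register_schedule is neither obligatory nor forbidden under these norms.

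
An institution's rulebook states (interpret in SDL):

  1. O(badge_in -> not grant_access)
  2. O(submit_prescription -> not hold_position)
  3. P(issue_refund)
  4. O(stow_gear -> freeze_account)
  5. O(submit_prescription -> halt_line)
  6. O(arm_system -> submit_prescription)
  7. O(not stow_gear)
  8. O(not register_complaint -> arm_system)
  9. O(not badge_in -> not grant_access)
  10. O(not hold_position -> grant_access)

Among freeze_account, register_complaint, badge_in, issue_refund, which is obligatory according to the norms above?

Premises 1 and 9 cover both cases: O(badge_in -> not grant_access) and O(not badge_in -> not grant_access). Since badge_in ∨ not badge_in is a tautology, O(not grant_access) follows.
The contrapositive of premise 10 (O(not hold_position -> grant_access)) is O(not grant_access -> hold_position), and O(not grant_access) is already established, so O(hold_position).
Premise 2, O(submit_prescription -> not hold_position), contraposes to O(hold_position -> not submit_prescription); with O(hold_position) we get O(not submit_prescription).
The contrapositive of premise 6 (O(arm_system -> submit_prescription)) is O(not submit_prescription -> not arm_system), and O(not submit_prescription) is already established, so O(not arm_system).
Premise 8, O(not register_complaint -> arm_system), contraposes to O(not arm_system -> register_complaint); with O(not arm_system) we get O(register_complaint).
So O(register_complaint) holds — register_complaint is obligatory. None of the other listed options is made obligatory by any chain of premises.

register_complaint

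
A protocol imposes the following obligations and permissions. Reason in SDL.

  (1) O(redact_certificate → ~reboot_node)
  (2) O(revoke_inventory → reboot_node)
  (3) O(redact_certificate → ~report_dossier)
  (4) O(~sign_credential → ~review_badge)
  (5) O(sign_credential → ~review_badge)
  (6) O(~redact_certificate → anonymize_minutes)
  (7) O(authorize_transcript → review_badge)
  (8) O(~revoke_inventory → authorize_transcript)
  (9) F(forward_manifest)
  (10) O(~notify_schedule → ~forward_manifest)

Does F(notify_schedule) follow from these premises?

No

Premise 10 is O(~notify_schedule → ~forward_manifest); even if O(~forward_manifest) held, inferring O(~notify_schedule) would be affirming the consequent — invalid.
No other premise forces O(~notify_schedule). An ideal world satisfying every premise can still have notify_schedule true, so F(notify_schedule) is not derivable.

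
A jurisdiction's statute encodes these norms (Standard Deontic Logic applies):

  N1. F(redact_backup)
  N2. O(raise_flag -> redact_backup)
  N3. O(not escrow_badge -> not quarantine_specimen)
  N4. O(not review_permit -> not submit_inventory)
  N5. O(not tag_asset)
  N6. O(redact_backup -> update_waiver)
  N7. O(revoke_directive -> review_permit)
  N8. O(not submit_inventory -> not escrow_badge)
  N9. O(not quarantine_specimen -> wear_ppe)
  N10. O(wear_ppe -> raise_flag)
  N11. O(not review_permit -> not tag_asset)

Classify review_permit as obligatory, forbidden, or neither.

Premise 1 is F(redact_backup), i.e. O(not redact_backup).
The contrapositive of premise 2 (O(raise_flag -> redact_backup)) is O(not redact_backup -> not raise_flag), and O(not redact_backup) is already established, so O(not raise_flag).
Premise 10, O(wear_ppe -> raise_flag), contraposes to O(not raise_flag -> not wear_ppe); with O(not raise_flag) we get O(not wear_ppe).
Premise 9, O(not quarantine_specimen -> wear_ppe), contraposes to O(not wear_ppe -> quarantine_specimen); with O(not wear_ppe) we get O(quarantine_specimen).
Premise 3 is O(not escrow_badge -> not quarantine_specimen); contrapositively O(quarantine_specimen -> escrow_badge). Since O(quarantine_specimen) holds, K gives O(escrow_badge).
Premise 8 is O(not submit_inventory -> not escrow_badge); contrapositively O(escrow_badge -> submit_inventory). Since O(escrow_badge) holds, K gives O(submit_inventory).
Premise 4 is O(not review_permit -> not submit_inventory); contrapositively O(submit_inventory -> review_permit). Since O(submit_inventory) holds, K gives O(review_permit).
Premises 5, 6, 7, 11 do not contribute to this derivation.
Hence review_permit is obligatory.

Obligatory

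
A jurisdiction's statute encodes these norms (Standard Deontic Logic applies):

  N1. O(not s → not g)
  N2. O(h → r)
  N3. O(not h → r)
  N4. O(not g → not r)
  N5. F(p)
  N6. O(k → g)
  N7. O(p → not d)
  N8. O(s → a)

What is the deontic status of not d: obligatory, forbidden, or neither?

Neither

Premise 7 is O(p → not d), but O(p) is not derivable from the premises, so it does not yield O(not d).
No premise or chain of K-axiom applications forces O(not d), and none forces O(d). So not d is neither obligatory nor forbidden under these norms.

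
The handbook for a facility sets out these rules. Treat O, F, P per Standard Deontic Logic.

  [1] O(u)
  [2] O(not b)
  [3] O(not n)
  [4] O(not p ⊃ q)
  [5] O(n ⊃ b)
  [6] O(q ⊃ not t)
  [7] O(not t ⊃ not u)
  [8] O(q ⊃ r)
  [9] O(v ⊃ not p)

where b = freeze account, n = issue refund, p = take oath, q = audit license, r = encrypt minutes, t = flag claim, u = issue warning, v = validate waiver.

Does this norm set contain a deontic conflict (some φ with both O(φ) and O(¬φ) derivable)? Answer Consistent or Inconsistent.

Consistent

Premise 5 is O(n ⊃ b), but O(n) is not derivable from the premises, so it does not yield O(b).
So O(b) is not derivable, and the apparent clash with O(not b) does not arise.
A world satisfying every obligation exists (e.g. b=false, n=false, p=true, q=false, r=false, t=true, u=true, v=false); no atom is both obligatory and forbidden, so the set is consistent.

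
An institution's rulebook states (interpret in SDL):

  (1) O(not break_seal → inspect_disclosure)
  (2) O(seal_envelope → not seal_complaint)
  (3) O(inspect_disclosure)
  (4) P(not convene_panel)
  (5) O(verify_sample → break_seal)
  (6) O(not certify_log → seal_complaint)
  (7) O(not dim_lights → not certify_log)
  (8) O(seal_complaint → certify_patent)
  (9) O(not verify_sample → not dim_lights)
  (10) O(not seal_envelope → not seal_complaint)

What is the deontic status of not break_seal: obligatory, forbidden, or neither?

Forbidden

Premises 2 and 10 cover both cases: O(seal_envelope → not seal_complaint) and O(not seal_envelope → not seal_complaint). Since seal_envelope ∨ not seal_envelope is a tautology, O(not seal_complaint) follows.
Premise 6 is O(not certify_log → seal_complaint); contrapositively O(not seal_complaint → certify_log). Since O(not seal_complaint) holds, K gives O(certify_log).
The contrapositive of premise 7 (O(not dim_lights → not certify_log)) is O(certify_log → dim_lights), and O(certify_log) is already established, so O(dim_lights).
Premise 9, O(not verify_sample → not dim_lights), contraposes to O(dim_lights → verify_sample); with O(dim_lights) we get O(verify_sample).
Premise 5 is O(verify_sample → break_seal); since O(verify_sample), deontic closure gives O(break_seal).
Premises 1, 3, 4, 8 do not contribute to this derivation.
Thus O(break_seal), which is F(not break_seal): not break_seal is forbidden.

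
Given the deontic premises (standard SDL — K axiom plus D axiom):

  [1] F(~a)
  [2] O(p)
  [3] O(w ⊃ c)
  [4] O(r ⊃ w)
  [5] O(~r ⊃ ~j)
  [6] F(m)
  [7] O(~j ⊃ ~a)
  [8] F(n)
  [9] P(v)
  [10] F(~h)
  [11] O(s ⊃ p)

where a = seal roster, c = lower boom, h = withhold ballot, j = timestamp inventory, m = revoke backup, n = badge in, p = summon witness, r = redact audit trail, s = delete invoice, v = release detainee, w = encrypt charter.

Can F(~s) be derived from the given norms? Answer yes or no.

No

Premise 11 is O(s ⊃ p); even if O(p) held, inferring O(s) would be affirming the consequent — invalid.
No other premise forces O(s). An ideal world satisfying every premise can still have ~s true, so F(~s) is not derivable.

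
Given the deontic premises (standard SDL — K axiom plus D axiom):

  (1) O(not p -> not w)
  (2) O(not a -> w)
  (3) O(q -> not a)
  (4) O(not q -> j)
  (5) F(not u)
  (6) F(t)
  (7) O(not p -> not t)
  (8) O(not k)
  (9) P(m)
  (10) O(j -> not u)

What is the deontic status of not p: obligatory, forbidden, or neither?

F(not u) at premise 5 means O(u).
Premise 10 is O(j -> not u); contrapositively O(u -> not j). Since O(u) holds, K gives O(not j).
Premise 4, O(not q -> j), contraposes to O(not j -> q); with O(not j) we get O(q).
Premise 3 is O(q -> not a); since O(q), deontic closure gives O(not a).
From O(not a) and premise 2, O(not a -> w), we obtain O(w).
Premise 1 is O(not p -> not w); contrapositively O(w -> p). Since O(w) holds, K gives O(p).
Premises 6, 7, 8, 9 do not contribute to this derivation.
Thus O(p), which is F(not p): not p is forbidden.

Forbidden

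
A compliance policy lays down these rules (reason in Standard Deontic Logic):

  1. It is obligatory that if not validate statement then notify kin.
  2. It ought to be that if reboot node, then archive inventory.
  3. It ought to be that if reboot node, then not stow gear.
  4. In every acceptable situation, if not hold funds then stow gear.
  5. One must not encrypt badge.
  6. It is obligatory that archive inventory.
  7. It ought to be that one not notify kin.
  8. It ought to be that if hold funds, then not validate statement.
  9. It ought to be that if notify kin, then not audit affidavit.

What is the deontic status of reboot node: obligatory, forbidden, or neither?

Forbidden

Premise 7 gives O(¬notify_kin).
The contrapositive of premise 1 (O(¬validate_statement → notify_kin)) is O(¬notify_kin → validate_statement), and O(¬notify_kin) is already established, so O(validate_statement).
Premise 8, O(hold_funds → ¬validate_statement), contraposes to O(validate_statement → ¬hold_funds); with O(validate_statement) we get O(¬hold_funds).
Applying K to premise 4 (O(¬hold_funds → stow_gear)) and O(¬hold_funds) yields O(stow_gear).
Premise 3 is O(reboot_node → ¬stow_gear); contrapositively O(stow_gear → ¬reboot_node). Since O(stow_gear) holds, K gives O(¬reboot_node).
Premises 2, 5, 6, 9 do not contribute to this derivation.
Thus O(¬reboot_node), which is F(reboot_node): reboot_node is forbidden.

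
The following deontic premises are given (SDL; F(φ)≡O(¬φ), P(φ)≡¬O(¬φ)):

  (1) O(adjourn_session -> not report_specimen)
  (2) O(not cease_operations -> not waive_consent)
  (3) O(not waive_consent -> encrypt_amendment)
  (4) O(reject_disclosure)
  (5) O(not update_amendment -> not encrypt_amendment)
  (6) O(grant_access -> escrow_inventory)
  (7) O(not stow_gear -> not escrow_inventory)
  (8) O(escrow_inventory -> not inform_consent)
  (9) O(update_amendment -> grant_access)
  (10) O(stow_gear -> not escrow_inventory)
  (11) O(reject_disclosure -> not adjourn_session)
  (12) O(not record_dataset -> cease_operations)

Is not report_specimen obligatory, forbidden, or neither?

Neither

Premise 1 is O(adjourn_session -> not report_specimen), but O(adjourn_session) is not derivable from the premises, so it does not yield O(not report_specimen).
No premise or chain of K-axiom applications forces O(not report_specimen), and none forces O(report_specimen). So not report_specimen is neither obligatory nor forbidden under these norms.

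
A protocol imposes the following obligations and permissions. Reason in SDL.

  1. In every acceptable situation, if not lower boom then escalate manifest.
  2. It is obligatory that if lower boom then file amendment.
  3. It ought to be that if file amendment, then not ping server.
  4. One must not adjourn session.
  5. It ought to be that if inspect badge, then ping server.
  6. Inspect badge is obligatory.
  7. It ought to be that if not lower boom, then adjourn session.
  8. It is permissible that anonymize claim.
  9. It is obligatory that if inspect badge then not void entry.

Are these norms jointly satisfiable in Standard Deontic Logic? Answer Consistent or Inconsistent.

Premise 4 is F(adjourn_session), i.e. O(¬adjourn_session).
Premise 7 is O(¬lower_boom → adjourn_session); contrapositively O(¬adjourn_session → lower_boom). Since O(¬adjourn_session) holds, K gives O(lower_boom).
With premise 2, O(lower_boom → file_amendment), the K-axiom yields O(file_amendment).
Premise 3 is O(file_amendment → ¬ping_server); since O(file_amendment), deontic closure gives O(¬ping_server).
The contrapositive of premise 5 (O(inspect_badge → ping_server)) is O(¬ping_server → ¬inspect_badge), and O(¬ping_server) is already established, so O(¬inspect_badge).
But premise 6 directly asserts O(inspect_badge).
We now have both O(¬inspect_badge) and O(inspect_badge) — inspect_badge is simultaneously obligatory and forbidden, violating the D-axiom.

Inconsistent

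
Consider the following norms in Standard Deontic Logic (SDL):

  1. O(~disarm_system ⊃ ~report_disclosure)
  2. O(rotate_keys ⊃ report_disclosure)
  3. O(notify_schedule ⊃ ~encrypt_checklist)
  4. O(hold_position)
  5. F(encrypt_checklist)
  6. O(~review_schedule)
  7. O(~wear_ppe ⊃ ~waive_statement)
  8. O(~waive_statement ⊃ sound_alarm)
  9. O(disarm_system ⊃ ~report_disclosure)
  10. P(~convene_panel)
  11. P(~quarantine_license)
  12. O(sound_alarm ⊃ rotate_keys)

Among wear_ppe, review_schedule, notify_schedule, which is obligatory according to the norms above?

wear_ppe

Premises 1 and 9 cover both cases: O(~disarm_system ⊃ ~report_disclosure) and O(disarm_system ⊃ ~report_disclosure). Since ~disarm_system ∨ disarm_system is a tautology, O(~report_disclosure) follows.
Premise 2 is O(rotate_keys ⊃ report_disclosure); contrapositively O(~report_disclosure ⊃ ~rotate_keys). Since O(~report_disclosure) holds, K gives O(~rotate_keys).
The contrapositive of premise 12 (O(sound_alarm ⊃ rotate_keys)) is O(~rotate_keys ⊃ ~sound_alarm), and O(~rotate_keys) is already established, so O(~sound_alarm).
Premise 8 is O(~waive_statement ⊃ sound_alarm); contrapositively O(~sound_alarm ⊃ waive_statement). Since O(~sound_alarm) holds, K gives O(waive_statement).
Premise 7, O(~wear_ppe ⊃ ~waive_statement), contraposes to O(waive_statement ⊃ wear_ppe); with O(waive_statement) we get O(wear_ppe).
So O(wear_ppe) holds — wear_ppe is obligatory. None of the other listed options is made obligatory by any chain of premises.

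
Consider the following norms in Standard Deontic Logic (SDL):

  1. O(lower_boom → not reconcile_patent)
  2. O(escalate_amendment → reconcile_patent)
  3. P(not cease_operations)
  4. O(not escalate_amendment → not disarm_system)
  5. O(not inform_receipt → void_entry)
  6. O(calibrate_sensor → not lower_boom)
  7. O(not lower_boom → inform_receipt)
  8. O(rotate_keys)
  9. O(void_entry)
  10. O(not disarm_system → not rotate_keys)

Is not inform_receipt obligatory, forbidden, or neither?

Premise 8 gives O(rotate_keys).
The contrapositive of premise 10 (O(not disarm_system → not rotate_keys)) is O(rotate_keys → disarm_system), and O(rotate_keys) is already established, so O(disarm_system).
Premise 4, O(not escalate_amendment → not disarm_system), contraposes to O(disarm_system → escalate_amendment); with O(disarm_system) we get O(escalate_amendment).
Premise 2 is O(escalate_amendment → reconcile_patent); since O(escalate_amendment), deontic closure gives O(reconcile_patent).
The contrapositive of premise 1 (O(lower_boom → not reconcile_patent)) is O(reconcile_patent → not lower_boom), and O(reconcile_patent) is already established, so O(not lower_boom).
Applying K to premise 7 (O(not lower_boom → inform_receipt)) and O(not lower_boom) yields O(inform_receipt).
Premises 3, 5, 6, 9 do not contribute to this derivation.
Thus O(inform_receipt), which is F(not inform_receipt): not inform_receipt is forbidden.

Forbidden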